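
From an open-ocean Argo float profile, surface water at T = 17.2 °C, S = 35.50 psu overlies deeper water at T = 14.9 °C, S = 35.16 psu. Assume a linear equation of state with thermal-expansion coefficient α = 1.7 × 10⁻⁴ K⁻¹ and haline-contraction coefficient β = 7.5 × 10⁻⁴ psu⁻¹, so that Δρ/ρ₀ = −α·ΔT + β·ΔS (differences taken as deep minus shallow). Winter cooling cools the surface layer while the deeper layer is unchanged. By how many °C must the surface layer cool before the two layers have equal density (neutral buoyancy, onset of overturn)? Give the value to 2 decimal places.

0.80 °C

Neutral buoyancy requires Δρ = 0, i.e. −α(T_deep − T_surf′) + β(S_deep − S_surf) = 0.
T_surf′ = T_deep − (β/α)·ΔS = 14.9 − (7.5 × 10⁻⁴/1.7 × 10⁻⁴)·(-0.34) = 16.4000 °C.
Cooling required: 17.2 − (16.4000) = 0.8000 °C.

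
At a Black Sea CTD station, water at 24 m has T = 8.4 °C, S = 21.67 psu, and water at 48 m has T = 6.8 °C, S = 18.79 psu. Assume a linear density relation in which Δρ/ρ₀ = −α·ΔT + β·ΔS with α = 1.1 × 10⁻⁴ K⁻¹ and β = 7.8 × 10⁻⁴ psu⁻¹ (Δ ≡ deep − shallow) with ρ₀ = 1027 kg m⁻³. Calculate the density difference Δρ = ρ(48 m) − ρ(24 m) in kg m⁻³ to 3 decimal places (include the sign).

-2.126 kg m⁻³

ΔT = -1.6 K, ΔS = -2.88 psu (deep − shallow).
Δρ/ρ₀ = −(1.1 × 10⁻⁴)(-1.6) + (7.8 × 10⁻⁴)(-2.88) = -2.0704 × 10⁻³.
Δρ = 1027 × (-2.0704 × 10⁻³) = -2.126 kg m⁻³.
Negative Δρ: lighter below, statically unstable.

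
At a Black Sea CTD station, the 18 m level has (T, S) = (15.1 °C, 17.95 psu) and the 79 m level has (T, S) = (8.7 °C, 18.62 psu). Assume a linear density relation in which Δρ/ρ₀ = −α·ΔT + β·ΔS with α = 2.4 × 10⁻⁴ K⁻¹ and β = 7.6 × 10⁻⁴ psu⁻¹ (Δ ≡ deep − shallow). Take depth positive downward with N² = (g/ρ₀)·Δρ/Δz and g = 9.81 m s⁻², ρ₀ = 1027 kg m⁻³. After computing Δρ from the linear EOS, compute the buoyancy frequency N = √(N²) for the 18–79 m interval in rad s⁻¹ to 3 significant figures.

ΔT = -6.4 K, ΔS = +0.67 psu (deep − shallow).
Δρ/ρ₀ = −αΔT + βΔS = 1.536 × 10⁻³ + 5.092 × 10⁻⁴ = 2.0452 × 10⁻³, so Δρ ≈ 2.100 kg m⁻³.
N² = (g/ρ₀)·Δρ/Δz = g·(Δρ/ρ₀)/Δz = 9.81 × 2.0452 × 10⁻³ / 61 = 3.2891 × 10⁻⁴ s⁻².
N = √(3.2891 × 10⁻⁴) = 0.018136 rad s⁻¹ ≈ 0.0181 rad s⁻¹.

0.0181 rad s⁻¹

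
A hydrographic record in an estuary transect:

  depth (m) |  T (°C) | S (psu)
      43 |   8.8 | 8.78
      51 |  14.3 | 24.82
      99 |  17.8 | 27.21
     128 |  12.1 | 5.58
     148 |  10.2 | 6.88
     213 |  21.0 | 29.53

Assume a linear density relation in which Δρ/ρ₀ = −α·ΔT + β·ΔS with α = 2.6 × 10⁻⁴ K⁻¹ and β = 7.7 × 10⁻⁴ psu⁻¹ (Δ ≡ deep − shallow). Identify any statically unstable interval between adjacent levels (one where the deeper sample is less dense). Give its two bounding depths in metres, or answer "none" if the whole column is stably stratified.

99–128 m

Evaluate Δρ/ρ₀ = −αΔT + βΔS across each adjacent pair:
  43–51 m: −αΔT+βΔS = −(2.6 × 10⁻⁴)(+5.5)+(7.7 × 10⁻⁴)(+16.04) = 0.011 → stable
  51–99 m: −αΔT+βΔS = −(2.6 × 10⁻⁴)(+3.5)+(7.7 × 10⁻⁴)(+2.39) = 9.3 × 10⁻⁴ → stable
  99–128 m: −αΔT+βΔS = −(2.6 × 10⁻⁴)(-5.7)+(7.7 × 10⁻⁴)(-21.63) = -0.015 → UNSTABLE
  128–148 m: −αΔT+βΔS = −(2.6 × 10⁻⁴)(-1.9)+(7.7 × 10⁻⁴)(+1.30) = 1.5 × 10⁻³ → stable
  148–213 m: −αΔT+βΔS = −(2.6 × 10⁻⁴)(+10.8)+(7.7 × 10⁻⁴)(+22.65) = 0.015 → stable
The 99–128 m interval has Δρ < 0: lighter water underlies denser water.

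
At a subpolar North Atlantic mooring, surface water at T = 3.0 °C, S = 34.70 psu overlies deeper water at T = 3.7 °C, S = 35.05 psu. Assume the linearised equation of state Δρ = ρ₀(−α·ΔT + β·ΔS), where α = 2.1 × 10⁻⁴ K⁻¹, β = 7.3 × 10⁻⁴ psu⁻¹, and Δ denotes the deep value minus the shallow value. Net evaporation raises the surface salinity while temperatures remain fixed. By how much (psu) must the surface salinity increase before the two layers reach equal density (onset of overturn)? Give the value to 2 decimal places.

0.15 psu

Neutral buoyancy requires −α(T_deep − T_surf) + β(S_deep − S_surf′) = 0.
S_surf′ = S_deep − (α/β)·ΔT = 35.05 − (2.1 × 10⁻⁴/7.3 × 10⁻⁴)·(+0.7) = 34.8486 psu.
Increase required: 34.8486 − 34.70 = 0.1486 psu.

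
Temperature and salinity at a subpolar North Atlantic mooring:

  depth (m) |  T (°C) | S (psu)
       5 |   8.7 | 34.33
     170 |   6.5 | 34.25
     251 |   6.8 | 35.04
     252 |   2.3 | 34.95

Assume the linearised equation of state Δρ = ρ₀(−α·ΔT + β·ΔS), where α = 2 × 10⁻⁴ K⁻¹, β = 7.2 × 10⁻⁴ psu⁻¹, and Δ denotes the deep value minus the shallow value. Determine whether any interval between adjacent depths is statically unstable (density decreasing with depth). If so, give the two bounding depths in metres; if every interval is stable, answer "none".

none

Evaluate Δρ/ρ₀ = −αΔT + βΔS across each adjacent pair:
  5–170 m: −αΔT+βΔS = −(2 × 10⁻⁴)(-2.2)+(7.2 × 10⁻⁴)(-0.08) = 3.8 × 10⁻⁴ → stable
  170–251 m: −αΔT+βΔS = −(2 × 10⁻⁴)(+0.3)+(7.2 × 10⁻⁴)(+0.79) = 5.1 × 10⁻⁴ → stable
  251–252 m: −αΔT+βΔS = −(2 × 10⁻⁴)(-4.5)+(7.2 × 10⁻⁴)(-0.09) = 8.4 × 10⁻⁴ → stable
Every interval has Δρ > 0: the column is stably stratified throughout.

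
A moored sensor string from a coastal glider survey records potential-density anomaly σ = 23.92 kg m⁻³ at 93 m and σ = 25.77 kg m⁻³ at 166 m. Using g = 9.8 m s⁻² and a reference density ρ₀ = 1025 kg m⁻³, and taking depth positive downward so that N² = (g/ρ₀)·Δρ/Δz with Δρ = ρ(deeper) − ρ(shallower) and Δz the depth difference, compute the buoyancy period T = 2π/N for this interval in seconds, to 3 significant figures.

404 s

Δρ = 1025.77 − 1023.92 = 1.85 kg m⁻³ over Δz = 166 − 93 = 73 m.
N² = (9.8/1025) × (1.85/73) = 2.4230 × 10⁻⁴ s⁻².
N = √(2.4230 × 10⁻⁴) = 0.015566 rad s⁻¹, so T = 2π/N = 403.65 s ≈ 404 s.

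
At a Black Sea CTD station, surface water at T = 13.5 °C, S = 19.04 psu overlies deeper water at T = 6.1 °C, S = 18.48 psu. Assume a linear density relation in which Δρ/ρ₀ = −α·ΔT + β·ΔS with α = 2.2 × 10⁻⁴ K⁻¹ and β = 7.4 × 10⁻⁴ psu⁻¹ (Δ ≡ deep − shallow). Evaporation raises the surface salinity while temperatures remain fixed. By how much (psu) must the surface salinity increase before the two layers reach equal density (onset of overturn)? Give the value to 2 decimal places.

1.64 psu

Neutral buoyancy requires −α(T_deep − T_surf) + β(S_deep − S_surf′) = 0.
S_surf′ = S_deep − (α/β)·ΔT = 18.48 − (2.2 × 10⁻⁴/7.4 × 10⁻⁴)·(-7.4) = 20.6800 psu.
Increase required: 20.6800 − 19.04 = 1.6400 psu.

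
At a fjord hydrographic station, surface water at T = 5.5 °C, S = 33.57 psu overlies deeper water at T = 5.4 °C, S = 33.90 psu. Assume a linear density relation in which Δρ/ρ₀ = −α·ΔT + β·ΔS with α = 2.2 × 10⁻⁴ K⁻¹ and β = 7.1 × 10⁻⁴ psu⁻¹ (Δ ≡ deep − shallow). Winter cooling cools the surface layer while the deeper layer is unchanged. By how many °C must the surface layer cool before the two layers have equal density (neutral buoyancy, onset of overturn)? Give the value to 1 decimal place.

1.2 °C

Neutral buoyancy requires Δρ = 0, i.e. −α(T_deep − T_surf′) + β(S_deep − S_surf) = 0.
T_surf′ = T_deep − (β/α)·ΔS = 5.4 − (7.1 × 10⁻⁴/2.2 × 10⁻⁴)·(+0.33) = 4.335 °C.
Cooling required: 5.5 − (4.335) = 1.165 °C.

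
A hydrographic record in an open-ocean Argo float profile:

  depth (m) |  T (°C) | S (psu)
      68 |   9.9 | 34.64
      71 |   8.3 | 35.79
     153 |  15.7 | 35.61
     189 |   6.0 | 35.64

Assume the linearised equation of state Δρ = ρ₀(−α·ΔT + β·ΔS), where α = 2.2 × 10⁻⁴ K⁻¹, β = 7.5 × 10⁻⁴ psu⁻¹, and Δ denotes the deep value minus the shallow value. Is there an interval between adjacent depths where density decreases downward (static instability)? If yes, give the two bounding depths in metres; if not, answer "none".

Evaluate Δρ/ρ₀ = −αΔT + βΔS across each adjacent pair:
  68–71 m: −αΔT+βΔS = −(2.2 × 10⁻⁴)(-1.6)+(7.5 × 10⁻⁴)(+1.15) = 1.2 × 10⁻³ → stable
  71–153 m: −αΔT+βΔS = −(2.2 × 10⁻⁴)(+7.4)+(7.5 × 10⁻⁴)(-0.18) = -1.8 × 10⁻³ → UNSTABLE
  153–189 m: −αΔT+βΔS = −(2.2 × 10⁻⁴)(-9.7)+(7.5 × 10⁻⁴)(+0.03) = 2.2 × 10⁻³ → stable
The 71–153 m interval has Δρ < 0: lighter water underlies denser water.

71–153 m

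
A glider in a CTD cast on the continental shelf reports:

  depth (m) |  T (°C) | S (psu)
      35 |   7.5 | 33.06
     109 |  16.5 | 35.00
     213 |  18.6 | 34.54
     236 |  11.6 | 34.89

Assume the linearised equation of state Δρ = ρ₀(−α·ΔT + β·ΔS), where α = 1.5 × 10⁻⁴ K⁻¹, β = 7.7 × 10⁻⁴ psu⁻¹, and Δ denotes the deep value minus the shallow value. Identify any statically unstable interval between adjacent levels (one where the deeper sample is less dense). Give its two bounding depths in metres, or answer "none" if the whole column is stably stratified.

Evaluate Δρ/ρ₀ = −αΔT + βΔS across each adjacent pair:
  35–109 m: −αΔT+βΔS = −(1.5 × 10⁻⁴)(+9.0)+(7.7 × 10⁻⁴)(+1.94) = 1.4 × 10⁻⁴ → stable
  109–213 m: −αΔT+βΔS = −(1.5 × 10⁻⁴)(+2.1)+(7.7 × 10⁻⁴)(-0.46) = -6.7 × 10⁻⁴ → UNSTABLE
  213–236 m: −αΔT+βΔS = −(1.5 × 10⁻⁴)(-7.0)+(7.7 × 10⁻⁴)(+0.35) = 1.3 × 10⁻³ → stable
The 109–213 m interval has Δρ < 0: lighter water underlies denser water.

109–213 m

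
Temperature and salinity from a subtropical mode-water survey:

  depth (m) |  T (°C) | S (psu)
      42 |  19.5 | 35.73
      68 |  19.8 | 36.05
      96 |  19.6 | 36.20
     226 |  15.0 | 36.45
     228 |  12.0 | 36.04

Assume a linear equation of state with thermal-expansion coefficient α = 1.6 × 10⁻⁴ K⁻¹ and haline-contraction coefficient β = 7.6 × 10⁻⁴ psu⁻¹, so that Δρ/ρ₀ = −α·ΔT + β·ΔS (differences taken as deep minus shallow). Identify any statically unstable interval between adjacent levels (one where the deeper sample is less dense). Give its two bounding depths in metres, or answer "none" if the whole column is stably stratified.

none

Evaluate Δρ/ρ₀ = −αΔT + βΔS across each adjacent pair:
  42–68 m: −αΔT+βΔS = −(1.6 × 10⁻⁴)(+0.3)+(7.6 × 10⁻⁴)(+0.32) = 2.0 × 10⁻⁴ → stable
  68–96 m: −αΔT+βΔS = −(1.6 × 10⁻⁴)(-0.2)+(7.6 × 10⁻⁴)(+0.15) = 1.5 × 10⁻⁴ → stable
  96–226 m: −αΔT+βΔS = −(1.6 × 10⁻⁴)(-4.6)+(7.6 × 10⁻⁴)(+0.25) = 9.3 × 10⁻⁴ → stable
  226–228 m: −αΔT+βΔS = −(1.6 × 10⁻⁴)(-3.0)+(7.6 × 10⁻⁴)(-0.41) = 1.7 × 10⁻⁴ → stable
Every interval has Δρ > 0: the column is stably stratified throughout.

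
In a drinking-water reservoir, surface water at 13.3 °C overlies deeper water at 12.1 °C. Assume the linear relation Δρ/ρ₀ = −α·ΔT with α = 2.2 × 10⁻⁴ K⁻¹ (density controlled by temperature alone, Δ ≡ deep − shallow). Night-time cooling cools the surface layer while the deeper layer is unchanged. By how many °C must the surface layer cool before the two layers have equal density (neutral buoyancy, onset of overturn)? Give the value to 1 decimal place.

With temperature the only control, equal density requires T_surf′ = T_deep.
T_surf′ = 12.1 °C.
Cooling required: 13.3 − 12.1 = 1.2 °C.

1.2 °C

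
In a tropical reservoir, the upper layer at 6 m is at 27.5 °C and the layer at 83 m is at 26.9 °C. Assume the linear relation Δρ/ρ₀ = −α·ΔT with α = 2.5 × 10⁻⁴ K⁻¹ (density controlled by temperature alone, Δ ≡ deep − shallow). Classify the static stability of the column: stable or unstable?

stable

ΔT = 26.9 − 27.5 = -0.6 K, so Δρ/ρ₀ = −αΔT = 1.50 × 10⁻⁴.
Δρ/ρ₀ > 0, so Δρ > 0: deeper water is denser → statically stable.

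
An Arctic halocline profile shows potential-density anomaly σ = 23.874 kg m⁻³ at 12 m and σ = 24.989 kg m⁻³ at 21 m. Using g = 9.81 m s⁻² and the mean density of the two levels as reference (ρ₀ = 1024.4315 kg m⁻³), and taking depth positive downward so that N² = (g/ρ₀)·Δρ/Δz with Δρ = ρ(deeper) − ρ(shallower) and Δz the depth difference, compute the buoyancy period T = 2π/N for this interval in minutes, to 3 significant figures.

3.04 min

Δρ = 1024.989 − 1023.874 = 1.115 kg m⁻³ over Δz = 21 − 12 = 9 m.
N² = (9.81/1024.4315) × (1.115/9) = 1.1864 × 10⁻³ s⁻².
N = √(1.1864 × 10⁻³) = 0.034444 rad s⁻¹, so T = 2π/N = 182.42 s = 3.0403 min ≈ 3.04 min.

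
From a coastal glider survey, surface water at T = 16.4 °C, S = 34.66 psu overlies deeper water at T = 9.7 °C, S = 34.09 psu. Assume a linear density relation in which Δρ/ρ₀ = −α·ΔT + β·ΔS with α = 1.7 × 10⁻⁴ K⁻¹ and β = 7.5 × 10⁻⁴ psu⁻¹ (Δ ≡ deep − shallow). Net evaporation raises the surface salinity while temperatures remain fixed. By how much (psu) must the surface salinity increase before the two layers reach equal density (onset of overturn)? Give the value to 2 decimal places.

Neutral buoyancy requires −α(T_deep − T_surf) + β(S_deep − S_surf′) = 0.
S_surf′ = S_deep − (α/β)·ΔT = 34.09 − (1.7 × 10⁻⁴/7.5 × 10⁻⁴)·(-6.7) = 35.6087 psu.
Increase required: 35.6087 − 34.66 = 0.9487 psu.

0.95 psu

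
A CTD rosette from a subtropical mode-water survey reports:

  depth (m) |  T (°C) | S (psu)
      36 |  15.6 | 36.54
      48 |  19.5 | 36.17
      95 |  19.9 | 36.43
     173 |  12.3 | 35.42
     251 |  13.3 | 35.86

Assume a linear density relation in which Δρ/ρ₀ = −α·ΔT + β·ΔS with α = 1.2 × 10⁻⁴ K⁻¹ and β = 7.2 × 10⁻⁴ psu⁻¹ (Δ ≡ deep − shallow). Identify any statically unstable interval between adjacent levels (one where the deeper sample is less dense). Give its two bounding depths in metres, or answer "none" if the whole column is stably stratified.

36–48 m

Evaluate Δρ/ρ₀ = −αΔT + βΔS across each adjacent pair:
  36–48 m: −αΔT+βΔS = −(1.2 × 10⁻⁴)(+3.9)+(7.2 × 10⁻⁴)(-0.37) = -7.3 × 10⁻⁴ → UNSTABLE
  48–95 m: −αΔT+βΔS = −(1.2 × 10⁻⁴)(+0.4)+(7.2 × 10⁻⁴)(+0.26) = 1.4 × 10⁻⁴ → stable
  95–173 m: −αΔT+βΔS = −(1.2 × 10⁻⁴)(-7.6)+(7.2 × 10⁻⁴)(-1.01) = 1.8 × 10⁻⁴ → stable
  173–251 m: −αΔT+βΔS = −(1.2 × 10⁻⁴)(+1.0)+(7.2 × 10⁻⁴)(+0.44) = 2.0 × 10⁻⁴ → stable
The 36–48 m interval has Δρ < 0: lighter water underlies denser water.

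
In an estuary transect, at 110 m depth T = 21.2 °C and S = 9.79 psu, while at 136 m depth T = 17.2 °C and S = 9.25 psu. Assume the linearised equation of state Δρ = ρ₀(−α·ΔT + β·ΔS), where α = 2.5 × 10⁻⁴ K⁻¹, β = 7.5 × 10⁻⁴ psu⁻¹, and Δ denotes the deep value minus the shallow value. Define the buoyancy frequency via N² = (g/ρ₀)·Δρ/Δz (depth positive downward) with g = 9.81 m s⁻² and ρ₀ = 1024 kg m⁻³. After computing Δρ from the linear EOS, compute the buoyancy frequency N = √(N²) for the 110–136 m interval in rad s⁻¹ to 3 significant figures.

0.0150 rad s⁻¹

ΔT = -4.0 K, ΔS = -0.54 psu (deep − shallow).
Δρ/ρ₀ = −αΔT + βΔS = 1.00 × 10⁻³ − 4.05 × 10⁻⁴ = 5.95 × 10⁻⁴, so Δρ ≈ 0.6093 kg m⁻³.
N² = (g/ρ₀)·Δρ/Δz = g·(Δρ/ρ₀)/Δz = 9.81 × 5.95 × 10⁻⁴ / 26 = 2.2450 × 10⁻⁴ s⁻².
N = √(2.2450 × 10⁻⁴) = 0.014983 rad s⁻¹ ≈ 0.0150 rad s⁻¹.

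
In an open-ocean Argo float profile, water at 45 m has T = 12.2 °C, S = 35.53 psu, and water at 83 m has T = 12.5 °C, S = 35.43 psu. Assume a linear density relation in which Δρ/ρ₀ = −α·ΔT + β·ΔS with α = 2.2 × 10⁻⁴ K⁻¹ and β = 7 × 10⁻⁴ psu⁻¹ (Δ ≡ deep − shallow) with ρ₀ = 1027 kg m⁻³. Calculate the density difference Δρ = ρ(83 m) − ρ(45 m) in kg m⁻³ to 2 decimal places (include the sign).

-0.14 kg m⁻³

ΔT = +0.3 K, ΔS = -0.10 psu (deep − shallow).
Δρ/ρ₀ = −(2.2 × 10⁻⁴)(+0.3) + (7 × 10⁻⁴)(-0.10) = -1.36 × 10⁻⁴.
Δρ = 1027 × (-1.36 × 10⁻⁴) = -0.14 kg m⁻³.
Negative Δρ: lighter below, statically unstable.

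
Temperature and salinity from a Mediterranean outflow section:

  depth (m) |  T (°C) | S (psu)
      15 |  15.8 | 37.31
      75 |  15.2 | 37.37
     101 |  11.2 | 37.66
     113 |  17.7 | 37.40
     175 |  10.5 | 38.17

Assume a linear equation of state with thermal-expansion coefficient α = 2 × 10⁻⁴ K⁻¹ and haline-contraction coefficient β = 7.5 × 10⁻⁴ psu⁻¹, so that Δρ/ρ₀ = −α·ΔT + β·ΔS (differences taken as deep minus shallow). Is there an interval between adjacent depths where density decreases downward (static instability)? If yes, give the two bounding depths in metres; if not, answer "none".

101–113 m

Evaluate Δρ/ρ₀ = −αΔT + βΔS across each adjacent pair:
  15–75 m: −αΔT+βΔS = −(2 × 10⁻⁴)(-0.6)+(7.5 × 10⁻⁴)(+0.06) = 1.6 × 10⁻⁴ → stable
  75–101 m: −αΔT+βΔS = −(2 × 10⁻⁴)(-4.0)+(7.5 × 10⁻⁴)(+0.29) = 1.0 × 10⁻³ → stable
  101–113 m: −αΔT+βΔS = −(2 × 10⁻⁴)(+6.5)+(7.5 × 10⁻⁴)(-0.26) = -1.5 × 10⁻³ → UNSTABLE
  113–175 m: −αΔT+βΔS = −(2 × 10⁻⁴)(-7.2)+(7.5 × 10⁻⁴)(+0.77) = 2.0 × 10⁻³ → stable
The 101–113 m interval has Δρ < 0: lighter water underlies denser water.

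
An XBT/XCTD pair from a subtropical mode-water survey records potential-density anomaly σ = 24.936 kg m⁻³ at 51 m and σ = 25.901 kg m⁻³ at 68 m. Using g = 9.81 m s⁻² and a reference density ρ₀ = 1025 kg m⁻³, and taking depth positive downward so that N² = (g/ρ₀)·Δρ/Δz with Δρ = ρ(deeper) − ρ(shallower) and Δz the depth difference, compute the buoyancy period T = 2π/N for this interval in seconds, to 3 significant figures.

Δρ = 1025.901 − 1024.936 = 0.965 kg m⁻³ over Δz = 68 − 51 = 17 m.
N² = (9.81/1025) × (0.965/17) = 5.4328 × 10⁻⁴ s⁻².
N = √(5.4328 × 10⁻⁴) = 0.023308 rad s⁻¹, so T = 2π/N = 269.57 s ≈ 270 s.

270 s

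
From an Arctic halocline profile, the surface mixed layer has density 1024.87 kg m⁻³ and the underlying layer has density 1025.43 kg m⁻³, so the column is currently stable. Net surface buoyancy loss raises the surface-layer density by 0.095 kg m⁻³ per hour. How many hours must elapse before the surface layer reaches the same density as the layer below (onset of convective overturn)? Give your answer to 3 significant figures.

Density deficit of the surface layer: 1025.43 − 1024.87 = 0.56 kg m⁻³.
Required change = 0.56 / 0.095 = 5.89 hours.

5.89 hours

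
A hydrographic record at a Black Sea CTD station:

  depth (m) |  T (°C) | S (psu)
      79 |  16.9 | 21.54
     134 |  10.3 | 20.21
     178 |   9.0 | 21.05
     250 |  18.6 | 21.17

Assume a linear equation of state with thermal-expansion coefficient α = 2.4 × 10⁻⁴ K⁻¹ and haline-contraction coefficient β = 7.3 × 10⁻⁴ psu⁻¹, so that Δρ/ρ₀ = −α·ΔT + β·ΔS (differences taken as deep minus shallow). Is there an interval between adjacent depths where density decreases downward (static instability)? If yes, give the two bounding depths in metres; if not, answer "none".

Evaluate Δρ/ρ₀ = −αΔT + βΔS across each adjacent pair:
  79–134 m: −αΔT+βΔS = −(2.4 × 10⁻⁴)(-6.6)+(7.3 × 10⁻⁴)(-1.33) = 6.1 × 10⁻⁴ → stable
  134–178 m: −αΔT+βΔS = −(2.4 × 10⁻⁴)(-1.3)+(7.3 × 10⁻⁴)(+0.84) = 9.3 × 10⁻⁴ → stable
  178–250 m: −αΔT+βΔS = −(2.4 × 10⁻⁴)(+9.6)+(7.3 × 10⁻⁴)(+0.12) = -2.2 × 10⁻³ → UNSTABLE
The 178–250 m interval has Δρ < 0: lighter water underlies denser water.

178–250 m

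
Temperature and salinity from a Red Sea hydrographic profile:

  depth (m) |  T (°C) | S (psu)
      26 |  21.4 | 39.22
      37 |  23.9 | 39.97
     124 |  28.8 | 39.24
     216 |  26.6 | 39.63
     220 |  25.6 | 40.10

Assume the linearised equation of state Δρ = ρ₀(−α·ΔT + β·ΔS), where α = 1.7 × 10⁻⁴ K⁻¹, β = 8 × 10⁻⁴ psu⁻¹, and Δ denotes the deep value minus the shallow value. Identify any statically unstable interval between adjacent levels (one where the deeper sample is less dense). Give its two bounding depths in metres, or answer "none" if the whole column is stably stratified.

37–124 m

Evaluate Δρ/ρ₀ = −αΔT + βΔS across each adjacent pair:
  26–37 m: −αΔT+βΔS = −(1.7 × 10⁻⁴)(+2.5)+(8 × 10⁻⁴)(+0.75) = 1.8 × 10⁻⁴ → stable
  37–124 m: −αΔT+βΔS = −(1.7 × 10⁻⁴)(+4.9)+(8 × 10⁻⁴)(-0.73) = -1.4 × 10⁻³ → UNSTABLE
  124–216 m: −αΔT+βΔS = −(1.7 × 10⁻⁴)(-2.2)+(8 × 10⁻⁴)(+0.39) = 6.9 × 10⁻⁴ → stable
  216–220 m: −αΔT+βΔS = −(1.7 × 10⁻⁴)(-1.0)+(8 × 10⁻⁴)(+0.47) = 5.5 × 10⁻⁴ → stable
The 37–124 m interval has Δρ < 0: lighter water underlies denser water.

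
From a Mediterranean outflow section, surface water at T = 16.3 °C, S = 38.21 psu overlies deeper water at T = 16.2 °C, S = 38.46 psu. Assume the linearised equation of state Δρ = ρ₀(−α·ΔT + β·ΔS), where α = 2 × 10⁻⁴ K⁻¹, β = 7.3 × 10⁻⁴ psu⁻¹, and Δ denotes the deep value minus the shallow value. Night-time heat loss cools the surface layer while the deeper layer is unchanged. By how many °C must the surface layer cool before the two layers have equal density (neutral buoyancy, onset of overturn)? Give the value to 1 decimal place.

1.0 °C

Neutral buoyancy requires Δρ = 0, i.e. −α(T_deep − T_surf′) + β(S_deep − S_surf) = 0.
T_surf′ = T_deep − (β/α)·ΔS = 16.2 − (7.3 × 10⁻⁴/2 × 10⁻⁴)·(+0.25) = 15.287 °C.
Cooling required: 16.3 − (15.287) = 1.013 °C.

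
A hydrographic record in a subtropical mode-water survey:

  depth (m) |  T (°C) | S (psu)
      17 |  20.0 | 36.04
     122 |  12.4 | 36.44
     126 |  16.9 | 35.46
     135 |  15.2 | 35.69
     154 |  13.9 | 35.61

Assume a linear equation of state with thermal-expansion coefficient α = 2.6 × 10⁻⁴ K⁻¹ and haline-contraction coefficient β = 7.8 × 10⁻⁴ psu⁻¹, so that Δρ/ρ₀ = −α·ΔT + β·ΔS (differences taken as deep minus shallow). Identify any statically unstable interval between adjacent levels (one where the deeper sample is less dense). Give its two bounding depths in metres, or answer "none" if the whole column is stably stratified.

Evaluate Δρ/ρ₀ = −αΔT + βΔS across each adjacent pair:
  17–122 m: −αΔT+βΔS = −(2.6 × 10⁻⁴)(-7.6)+(7.8 × 10⁻⁴)(+0.40) = 2.3 × 10⁻³ → stable
  122–126 m: −αΔT+βΔS = −(2.6 × 10⁻⁴)(+4.5)+(7.8 × 10⁻⁴)(-0.98) = -1.9 × 10⁻³ → UNSTABLE
  126–135 m: −αΔT+βΔS = −(2.6 × 10⁻⁴)(-1.7)+(7.8 × 10⁻⁴)(+0.23) = 6.2 × 10⁻⁴ → stable
  135–154 m: −αΔT+βΔS = −(2.6 × 10⁻⁴)(-1.3)+(7.8 × 10⁻⁴)(-0.08) = 2.8 × 10⁻⁴ → stable
The 122–126 m interval has Δρ < 0: lighter water underlies denser water.

122–126 m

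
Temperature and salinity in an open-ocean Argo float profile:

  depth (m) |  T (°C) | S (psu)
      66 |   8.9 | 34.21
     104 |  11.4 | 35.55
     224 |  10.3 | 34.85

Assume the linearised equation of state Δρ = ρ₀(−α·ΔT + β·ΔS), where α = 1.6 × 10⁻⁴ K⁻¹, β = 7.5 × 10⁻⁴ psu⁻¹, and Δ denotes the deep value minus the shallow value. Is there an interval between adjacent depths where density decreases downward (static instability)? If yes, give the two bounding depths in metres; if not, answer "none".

Evaluate Δρ/ρ₀ = −αΔT + βΔS across each adjacent pair:
  66–104 m: −αΔT+βΔS = −(1.6 × 10⁻⁴)(+2.5)+(7.5 × 10⁻⁴)(+1.34) = 6.1 × 10⁻⁴ → stable
  104–224 m: −αΔT+βΔS = −(1.6 × 10⁻⁴)(-1.1)+(7.5 × 10⁻⁴)(-0.70) = -3.5 × 10⁻⁴ → UNSTABLE
The 104–224 m interval has Δρ < 0: lighter water underlies denser water.

104–224 m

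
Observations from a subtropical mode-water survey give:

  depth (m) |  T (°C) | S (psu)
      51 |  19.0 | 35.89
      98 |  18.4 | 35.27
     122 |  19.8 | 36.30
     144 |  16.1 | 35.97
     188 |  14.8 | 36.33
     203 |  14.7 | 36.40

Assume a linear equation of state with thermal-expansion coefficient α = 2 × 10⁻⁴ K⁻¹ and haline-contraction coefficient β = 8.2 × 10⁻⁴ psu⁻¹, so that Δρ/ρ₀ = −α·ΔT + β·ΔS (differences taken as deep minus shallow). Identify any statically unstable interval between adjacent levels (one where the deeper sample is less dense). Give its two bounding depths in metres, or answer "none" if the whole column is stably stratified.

Evaluate Δρ/ρ₀ = −αΔT + βΔS across each adjacent pair:
  51–98 m: −αΔT+βΔS = −(2 × 10⁻⁴)(-0.6)+(8.2 × 10⁻⁴)(-0.62) = -3.9 × 10⁻⁴ → UNSTABLE
  98–122 m: −αΔT+βΔS = −(2 × 10⁻⁴)(+1.4)+(8.2 × 10⁻⁴)(+1.03) = 5.6 × 10⁻⁴ → stable
  122–144 m: −αΔT+βΔS = −(2 × 10⁻⁴)(-3.7)+(8.2 × 10⁻⁴)(-0.33) = 4.7 × 10⁻⁴ → stable
  144–188 m: −αΔT+βΔS = −(2 × 10⁻⁴)(-1.3)+(8.2 × 10⁻⁴)(+0.36) = 5.6 × 10⁻⁴ → stable
  188–203 m: −αΔT+βΔS = −(2 × 10⁻⁴)(-0.1)+(8.2 × 10⁻⁴)(+0.07) = 7.7 × 10⁻⁵ → stable
The 51–98 m interval has Δρ < 0: lighter water underlies denser water.

51–98 m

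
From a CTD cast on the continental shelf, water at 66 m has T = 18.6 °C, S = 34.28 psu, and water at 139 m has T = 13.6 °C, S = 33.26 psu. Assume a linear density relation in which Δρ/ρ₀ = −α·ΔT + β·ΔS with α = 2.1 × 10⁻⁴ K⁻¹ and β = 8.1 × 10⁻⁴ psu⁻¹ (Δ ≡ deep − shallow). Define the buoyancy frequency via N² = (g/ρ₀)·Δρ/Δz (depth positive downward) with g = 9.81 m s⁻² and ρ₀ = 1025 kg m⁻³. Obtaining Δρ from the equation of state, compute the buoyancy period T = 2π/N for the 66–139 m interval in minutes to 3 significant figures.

ΔT = -5.0 K, ΔS = -1.02 psu (deep − shallow).
Δρ/ρ₀ = −αΔT + βΔS = 1.05 × 10⁻³ − 8.262 × 10⁻⁴ = 2.238 × 10⁻⁴, so Δρ ≈ 0.2294 kg m⁻³.
N² = (g/ρ₀)·Δρ/Δz = g·(Δρ/ρ₀)/Δz = 9.81 × 2.238 × 10⁻⁴ / 73 = 3.0075 × 10⁻⁵ s⁻².
N = √(3.0075 × 10⁻⁵) = 5.4841 × 10⁻³ rad s⁻¹ → T = 2π/N = 1.1457 × 10³ s = 19.095 min ≈ 19.1 min.

19.1 min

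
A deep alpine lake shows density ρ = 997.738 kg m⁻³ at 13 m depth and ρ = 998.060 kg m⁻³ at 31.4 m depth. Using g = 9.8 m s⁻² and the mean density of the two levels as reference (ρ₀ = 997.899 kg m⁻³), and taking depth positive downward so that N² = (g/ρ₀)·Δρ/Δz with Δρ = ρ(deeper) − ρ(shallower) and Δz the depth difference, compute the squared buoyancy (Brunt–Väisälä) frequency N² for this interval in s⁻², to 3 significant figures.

Δρ = 998.060 − 997.738 = 0.322 kg m⁻³ over Δz = 31.4 − 13 = 18.4 m.
N² = (9.8/997.899) × (0.322/18.4) = 1.7186 × 10⁻⁴ s⁻² ≈ 1.72 × 10⁻⁴ s⁻².

1.72 × 10⁻⁴ s⁻²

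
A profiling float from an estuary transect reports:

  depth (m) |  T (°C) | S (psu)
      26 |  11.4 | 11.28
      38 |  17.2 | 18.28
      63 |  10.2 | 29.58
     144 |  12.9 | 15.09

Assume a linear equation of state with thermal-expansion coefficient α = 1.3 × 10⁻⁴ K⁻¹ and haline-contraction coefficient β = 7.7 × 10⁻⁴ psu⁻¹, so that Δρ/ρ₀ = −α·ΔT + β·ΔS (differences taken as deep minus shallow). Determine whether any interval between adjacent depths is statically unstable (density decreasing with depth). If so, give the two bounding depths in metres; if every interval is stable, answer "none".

63–144 m

Evaluate Δρ/ρ₀ = −αΔT + βΔS across each adjacent pair:
  26–38 m: −αΔT+βΔS = −(1.3 × 10⁻⁴)(+5.8)+(7.7 × 10⁻⁴)(+7.00) = 4.6 × 10⁻³ → stable
  38–63 m: −αΔT+βΔS = −(1.3 × 10⁻⁴)(-7.0)+(7.7 × 10⁻⁴)(+11.30) = 9.6 × 10⁻³ → stable
  63–144 m: −αΔT+βΔS = −(1.3 × 10⁻⁴)(+2.7)+(7.7 × 10⁻⁴)(-14.49) = -0.012 → UNSTABLE
The 63–144 m interval has Δρ < 0: lighter water underlies denser water.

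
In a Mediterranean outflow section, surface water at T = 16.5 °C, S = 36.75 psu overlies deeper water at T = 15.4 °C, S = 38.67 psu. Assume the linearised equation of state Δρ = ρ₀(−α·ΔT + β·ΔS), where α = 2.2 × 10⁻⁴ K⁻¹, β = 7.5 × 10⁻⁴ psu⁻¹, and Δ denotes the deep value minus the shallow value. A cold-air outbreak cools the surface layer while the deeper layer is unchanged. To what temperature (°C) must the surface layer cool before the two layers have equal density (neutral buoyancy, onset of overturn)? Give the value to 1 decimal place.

Neutral buoyancy requires Δρ = 0, i.e. −α(T_deep − T_surf′) + β(S_deep − S_surf) = 0.
T_surf′ = T_deep − (β/α)·ΔS = 15.4 − (7.5 × 10⁻⁴/2.2 × 10⁻⁴)·(+1.92) = 8.855 °C.
Cooling required: 16.5 − (8.855) = 7.645 °C.

8.9 °C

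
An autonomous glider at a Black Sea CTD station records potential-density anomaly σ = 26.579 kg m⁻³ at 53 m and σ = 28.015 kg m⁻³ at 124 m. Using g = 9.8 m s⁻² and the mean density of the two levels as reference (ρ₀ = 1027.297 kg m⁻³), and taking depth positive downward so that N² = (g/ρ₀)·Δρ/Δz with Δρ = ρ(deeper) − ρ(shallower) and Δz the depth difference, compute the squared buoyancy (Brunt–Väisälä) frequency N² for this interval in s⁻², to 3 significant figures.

Δρ = 1028.015 − 1026.579 = 1.436 kg m⁻³ over Δz = 124 − 53 = 71 m.
N² = (9.8/1027.297) × (1.436/71) = 1.9294 × 10⁻⁴ s⁻² ≈ 1.93 × 10⁻⁴ s⁻².

1.93 × 10⁻⁴ s⁻²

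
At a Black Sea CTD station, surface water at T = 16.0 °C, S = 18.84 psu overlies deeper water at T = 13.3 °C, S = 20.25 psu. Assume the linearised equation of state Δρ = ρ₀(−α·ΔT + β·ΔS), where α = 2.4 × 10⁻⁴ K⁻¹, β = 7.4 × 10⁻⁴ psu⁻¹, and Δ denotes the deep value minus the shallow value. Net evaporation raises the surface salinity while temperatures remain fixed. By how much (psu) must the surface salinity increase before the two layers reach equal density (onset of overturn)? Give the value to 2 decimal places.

2.29 psu

Neutral buoyancy requires −α(T_deep − T_surf) + β(S_deep − S_surf′) = 0.
S_surf′ = S_deep − (α/β)·ΔT = 20.25 − (2.4 × 10⁻⁴/7.4 × 10⁻⁴)·(-2.7) = 21.1257 psu.
Increase required: 21.1257 − 18.84 = 2.2857 psu.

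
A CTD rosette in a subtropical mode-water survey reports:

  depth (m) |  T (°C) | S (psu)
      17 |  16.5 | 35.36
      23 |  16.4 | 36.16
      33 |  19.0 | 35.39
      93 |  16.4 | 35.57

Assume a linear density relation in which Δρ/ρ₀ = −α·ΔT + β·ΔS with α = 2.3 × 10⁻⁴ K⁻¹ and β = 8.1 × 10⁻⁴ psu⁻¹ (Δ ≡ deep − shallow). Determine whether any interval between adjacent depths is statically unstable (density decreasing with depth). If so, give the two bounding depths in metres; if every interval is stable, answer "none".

Evaluate Δρ/ρ₀ = −αΔT + βΔS across each adjacent pair:
  17–23 m: −αΔT+βΔS = −(2.3 × 10⁻⁴)(-0.1)+(8.1 × 10⁻⁴)(+0.80) = 6.7 × 10⁻⁴ → stable
  23–33 m: −αΔT+βΔS = −(2.3 × 10⁻⁴)(+2.6)+(8.1 × 10⁻⁴)(-0.77) = -1.2 × 10⁻³ → UNSTABLE
  33–93 m: −αΔT+βΔS = −(2.3 × 10⁻⁴)(-2.6)+(8.1 × 10⁻⁴)(+0.18) = 7.4 × 10⁻⁴ → stable
The 23–33 m interval has Δρ < 0: lighter water underlies denser water.

23–33 m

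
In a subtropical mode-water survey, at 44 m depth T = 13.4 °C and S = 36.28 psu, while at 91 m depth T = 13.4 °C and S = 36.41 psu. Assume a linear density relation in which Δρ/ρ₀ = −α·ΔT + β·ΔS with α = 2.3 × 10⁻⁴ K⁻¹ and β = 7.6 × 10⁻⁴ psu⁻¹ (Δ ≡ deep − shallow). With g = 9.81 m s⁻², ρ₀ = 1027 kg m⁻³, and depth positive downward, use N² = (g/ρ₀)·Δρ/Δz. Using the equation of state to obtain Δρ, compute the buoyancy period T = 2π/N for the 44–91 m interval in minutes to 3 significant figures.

23.1 min

ΔT = +0.0 K, ΔS = +0.13 psu (deep − shallow).
Δρ/ρ₀ = −αΔT + βΔS = 0 + 9.88 × 10⁻⁵ = 9.88 × 10⁻⁵, so Δρ ≈ 0.1015 kg m⁻³.
N² = (g/ρ₀)·Δρ/Δz = g·(Δρ/ρ₀)/Δz = 9.81 × 9.88 × 10⁻⁵ / 47 = 2.0622 × 10⁻⁵ s⁻².
N = √(2.0622 × 10⁻⁵) = 4.5411 × 10⁻³ rad s⁻¹ → T = 2π/N = 1.3836 × 10³ s = 23.060 min ≈ 23.1 min.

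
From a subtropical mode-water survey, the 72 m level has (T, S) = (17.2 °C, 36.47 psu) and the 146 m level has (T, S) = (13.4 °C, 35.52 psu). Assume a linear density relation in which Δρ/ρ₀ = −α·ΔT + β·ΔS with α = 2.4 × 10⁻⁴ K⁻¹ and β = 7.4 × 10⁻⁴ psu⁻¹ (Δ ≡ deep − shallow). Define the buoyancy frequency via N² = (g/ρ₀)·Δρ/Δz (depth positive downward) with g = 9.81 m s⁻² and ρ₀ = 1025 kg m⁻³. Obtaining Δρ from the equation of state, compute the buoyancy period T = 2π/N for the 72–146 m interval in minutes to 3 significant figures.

ΔT = -3.8 K, ΔS = -0.95 psu (deep − shallow).
Δρ/ρ₀ = −αΔT + βΔS = 9.12 × 10⁻⁴ − 7.03 × 10⁻⁴ = 2.09 × 10⁻⁴, so Δρ ≈ 0.2142 kg m⁻³.
N² = (g/ρ₀)·Δρ/Δz = g·(Δρ/ρ₀)/Δz = 9.81 × 2.09 × 10⁻⁴ / 74 = 2.7707 × 10⁻⁵ s⁻².
N = √(2.7707 × 10⁻⁵) = 5.2637 × 10⁻³ rad s⁻¹ → T = 2π/N = 1.1937 × 10³ s = 19.895 min ≈ 19.9 min.

19.9 min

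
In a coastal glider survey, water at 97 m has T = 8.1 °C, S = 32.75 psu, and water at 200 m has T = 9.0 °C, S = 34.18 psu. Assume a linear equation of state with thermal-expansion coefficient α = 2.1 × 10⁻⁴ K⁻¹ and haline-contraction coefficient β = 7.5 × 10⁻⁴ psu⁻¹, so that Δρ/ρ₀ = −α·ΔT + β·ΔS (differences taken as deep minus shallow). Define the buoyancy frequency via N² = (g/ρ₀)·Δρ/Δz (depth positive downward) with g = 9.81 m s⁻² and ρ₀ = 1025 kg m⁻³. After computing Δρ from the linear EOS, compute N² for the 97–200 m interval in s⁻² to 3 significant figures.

ΔT = +0.9 K, ΔS = +1.43 psu (deep − shallow).
Δρ/ρ₀ = −αΔT + βΔS = -1.89 × 10⁻⁴ + 1.0725 × 10⁻³ = 8.835 × 10⁻⁴, so Δρ ≈ 0.9056 kg m⁻³.
N² = (g/ρ₀)·Δρ/Δz = g·(Δρ/ρ₀)/Δz = 9.81 × 8.835 × 10⁻⁴ / 103 = 8.4147 × 10⁻⁵ s⁻² ≈ 8.41 × 10⁻⁵ s⁻².

8.41 × 10⁻⁵ s⁻²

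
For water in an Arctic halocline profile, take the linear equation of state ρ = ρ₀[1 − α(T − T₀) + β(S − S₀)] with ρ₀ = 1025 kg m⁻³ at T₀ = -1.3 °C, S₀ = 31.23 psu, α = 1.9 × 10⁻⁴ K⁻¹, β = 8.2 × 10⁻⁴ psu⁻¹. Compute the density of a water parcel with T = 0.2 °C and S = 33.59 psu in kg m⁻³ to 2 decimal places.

1026.69 kg m⁻³

T − T₀ = +1.5 K, S − S₀ = +2.36 psu.
Bracket = 1 − α·(+1.5) + β·(+2.36) = 1 + (1.6502 × 10⁻³) = 1.0016502.
ρ = 1025 × 1.0016502 = 1026.69 kg m⁻³.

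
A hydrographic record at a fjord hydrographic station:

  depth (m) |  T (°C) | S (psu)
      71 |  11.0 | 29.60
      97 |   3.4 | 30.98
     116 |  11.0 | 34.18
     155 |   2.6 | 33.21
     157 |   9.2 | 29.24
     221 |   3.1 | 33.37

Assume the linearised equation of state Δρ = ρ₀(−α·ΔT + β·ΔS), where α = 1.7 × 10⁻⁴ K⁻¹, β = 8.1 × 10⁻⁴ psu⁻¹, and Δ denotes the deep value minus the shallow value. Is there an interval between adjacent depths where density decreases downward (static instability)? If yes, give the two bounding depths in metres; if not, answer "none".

Evaluate Δρ/ρ₀ = −αΔT + βΔS across each adjacent pair:
  71–97 m: −αΔT+βΔS = −(1.7 × 10⁻⁴)(-7.6)+(8.1 × 10⁻⁴)(+1.38) = 2.4 × 10⁻³ → stable
  97–116 m: −αΔT+βΔS = −(1.7 × 10⁻⁴)(+7.6)+(8.1 × 10⁻⁴)(+3.20) = 1.3 × 10⁻³ → stable
  116–155 m: −αΔT+βΔS = −(1.7 × 10⁻⁴)(-8.4)+(8.1 × 10⁻⁴)(-0.97) = 6.4 × 10⁻⁴ → stable
  155–157 m: −αΔT+βΔS = −(1.7 × 10⁻⁴)(+6.6)+(8.1 × 10⁻⁴)(-3.97) = -4.3 × 10⁻³ → UNSTABLE
  157–221 m: −αΔT+βΔS = −(1.7 × 10⁻⁴)(-6.1)+(8.1 × 10⁻⁴)(+4.13) = 4.4 × 10⁻³ → stable
The 155–157 m interval has Δρ < 0: lighter water underlies denser water.

155–157 m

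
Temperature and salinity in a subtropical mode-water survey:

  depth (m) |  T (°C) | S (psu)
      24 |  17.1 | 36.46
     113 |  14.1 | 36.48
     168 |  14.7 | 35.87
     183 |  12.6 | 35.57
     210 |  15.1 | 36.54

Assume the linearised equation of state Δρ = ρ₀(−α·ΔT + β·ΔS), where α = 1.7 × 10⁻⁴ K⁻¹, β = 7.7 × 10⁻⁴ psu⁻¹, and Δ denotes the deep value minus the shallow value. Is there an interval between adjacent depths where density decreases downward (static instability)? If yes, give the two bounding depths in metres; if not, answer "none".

113–168 m

Evaluate Δρ/ρ₀ = −αΔT + βΔS across each adjacent pair:
  24–113 m: −αΔT+βΔS = −(1.7 × 10⁻⁴)(-3.0)+(7.7 × 10⁻⁴)(+0.02) = 5.3 × 10⁻⁴ → stable
  113–168 m: −αΔT+βΔS = −(1.7 × 10⁻⁴)(+0.6)+(7.7 × 10⁻⁴)(-0.61) = -5.7 × 10⁻⁴ → UNSTABLE
  168–183 m: −αΔT+βΔS = −(1.7 × 10⁻⁴)(-2.1)+(7.7 × 10⁻⁴)(-0.30) = 1.3 × 10⁻⁴ → stable
  183–210 m: −αΔT+βΔS = −(1.7 × 10⁻⁴)(+2.5)+(7.7 × 10⁻⁴)(+0.97) = 3.2 × 10⁻⁴ → stable
The 113–168 m interval has Δρ < 0: lighter water underlies denser water.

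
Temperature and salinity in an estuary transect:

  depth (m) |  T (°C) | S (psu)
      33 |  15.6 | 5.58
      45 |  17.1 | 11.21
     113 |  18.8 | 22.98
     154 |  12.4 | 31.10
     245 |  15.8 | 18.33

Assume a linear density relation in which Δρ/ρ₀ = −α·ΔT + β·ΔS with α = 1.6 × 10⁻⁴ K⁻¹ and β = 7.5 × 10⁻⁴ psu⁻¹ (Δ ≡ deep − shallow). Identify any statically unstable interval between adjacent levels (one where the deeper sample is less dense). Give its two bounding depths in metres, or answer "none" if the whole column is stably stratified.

Evaluate Δρ/ρ₀ = −αΔT + βΔS across each adjacent pair:
  33–45 m: −αΔT+βΔS = −(1.6 × 10⁻⁴)(+1.5)+(7.5 × 10⁻⁴)(+5.63) = 4.0 × 10⁻³ → stable
  45–113 m: −αΔT+βΔS = −(1.6 × 10⁻⁴)(+1.7)+(7.5 × 10⁻⁴)(+11.77) = 8.6 × 10⁻³ → stable
  113–154 m: −αΔT+βΔS = −(1.6 × 10⁻⁴)(-6.4)+(7.5 × 10⁻⁴)(+8.12) = 7.1 × 10⁻³ → stable
  154–245 m: −αΔT+βΔS = −(1.6 × 10⁻⁴)(+3.4)+(7.5 × 10⁻⁴)(-12.77) = -0.010 → UNSTABLE
The 154–245 m interval has Δρ < 0: lighter water underlies denser water.

154–245 m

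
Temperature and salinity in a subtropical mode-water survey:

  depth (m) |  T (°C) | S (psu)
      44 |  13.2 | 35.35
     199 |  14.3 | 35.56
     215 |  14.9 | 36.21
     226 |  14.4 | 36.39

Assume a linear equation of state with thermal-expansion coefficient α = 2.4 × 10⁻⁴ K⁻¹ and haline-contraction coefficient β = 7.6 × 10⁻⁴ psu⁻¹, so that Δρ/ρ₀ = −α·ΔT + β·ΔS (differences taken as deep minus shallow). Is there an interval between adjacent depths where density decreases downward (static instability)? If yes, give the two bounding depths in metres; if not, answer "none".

44–199 m

Evaluate Δρ/ρ₀ = −αΔT + βΔS across each adjacent pair:
  44–199 m: −αΔT+βΔS = −(2.4 × 10⁻⁴)(+1.1)+(7.6 × 10⁻⁴)(+0.21) = -1.0 × 10⁻⁴ → UNSTABLE
  199–215 m: −αΔT+βΔS = −(2.4 × 10⁻⁴)(+0.6)+(7.6 × 10⁻⁴)(+0.65) = 3.5 × 10⁻⁴ → stable
  215–226 m: −αΔT+βΔS = −(2.4 × 10⁻⁴)(-0.5)+(7.6 × 10⁻⁴)(+0.18) = 2.6 × 10⁻⁴ → stable
The 44–199 m interval has Δρ < 0: lighter water underlies denser water.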